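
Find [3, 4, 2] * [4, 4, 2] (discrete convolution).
y[0] = 3×4 = 12; y[1] = 3×4 + 4×4 = 28; y[2] = 3×2 + 4×4 + 2×4 = 30; y[3] = 4×2 + 2×4 = 16; y[4] = 2×2 = 4

[12, 28, 30, 16, 4]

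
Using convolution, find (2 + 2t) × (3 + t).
Ascending coefficients: a = [2, 2], b = [3, 1]. c[0] = 2×3 = 6; c[1] = 2×1 + 2×3 = 8; c[2] = 2×1 = 2. Result coefficients: [6, 8, 2] → 6 + 8t + 2t^2

6 + 8t + 2t^2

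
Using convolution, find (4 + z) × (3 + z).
Ascending coefficients: a = [4, 1], b = [3, 1]. c[0] = 4×3 = 12; c[1] = 4×1 + 1×3 = 7; c[2] = 1×1 = 1. Result coefficients: [12, 7, 1] → 12 + 7z + z^2

12 + 7z + z^2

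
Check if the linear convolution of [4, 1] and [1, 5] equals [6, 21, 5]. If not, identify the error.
Recompute linear convolution of [4, 1] and [1, 5]: y[0] = 4×1 = 4; y[1] = 4×5 + 1×1 = 21; y[2] = 1×5 = 5 → [4, 21, 5]. Compare to given [6, 21, 5]: they differ at index 0: given 6, correct 4, so answer: No

No. Error at index 0: given 6, correct 4.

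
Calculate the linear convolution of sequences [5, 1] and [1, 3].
y[0] = 5×1 = 5; y[1] = 5×3 + 1×1 = 16; y[2] = 1×3 = 3

[5, 16, 3]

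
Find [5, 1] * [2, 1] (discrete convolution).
y[0] = 5×2 = 10; y[1] = 5×1 + 1×2 = 7; y[2] = 1×1 = 1

[10, 7, 1]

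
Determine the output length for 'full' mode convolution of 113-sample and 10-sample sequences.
Linear/full convolution length: m + n - 1 = 113 + 10 - 1 = 122

122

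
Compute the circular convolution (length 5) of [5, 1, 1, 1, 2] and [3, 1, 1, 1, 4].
Use y[k] = Σ_j s[j]·t[(k-j) mod 5]. y[0] = 5×3 + 1×4 + 1×1 + 1×1 + 2×1 = 23; y[1] = 5×1 + 1×3 + 1×4 + 1×1 + 2×1 = 15; y[2] = 5×1 + 1×1 + 1×3 + 1×4 + 2×1 = 15; y[3] = 5×1 + 1×1 + 1×1 + 1×3 + 2×4 = 18; y[4] = 5×4 + 1×1 + 1×1 + 1×1 + 2×3 = 29. Result: [23, 15, 15, 18, 29]

[23, 15, 15, 18, 29]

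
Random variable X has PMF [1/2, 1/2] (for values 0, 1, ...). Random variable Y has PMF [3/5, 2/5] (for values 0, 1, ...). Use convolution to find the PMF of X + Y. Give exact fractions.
P(X+Y=k) = Σ_i P(X=i)·P(Y=k-i) — a convolution of [1/2, 1/2] and [3/5, 2/5]. P(X+Y=0) = (1/2)×(3/5) = 3/10; P(X+Y=1) = (1/2)×(2/5) + (1/2)×(3/5) = 1/5 + 3/10 = 1/2; P(X+Y=2) = (1/2)×(2/5) = 1/5. PMF: [3/10, 1/2, 1/5] (sums to 1 ✓)

[3/10, 1/2, 1/5]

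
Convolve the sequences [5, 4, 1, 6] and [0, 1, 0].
y[0] = 5×0 = 0; y[1] = 5×1 + 4×0 = 5; y[2] = 5×0 + 4×1 + 1×0 = 4; y[3] = 4×0 + 1×1 + 6×0 = 1; y[4] = 1×0 + 6×1 = 6; y[5] = 6×0 = 0

[0, 5, 4, 1, 6, 0]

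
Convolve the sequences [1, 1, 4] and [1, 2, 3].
y[0] = 1×1 = 1; y[1] = 1×2 + 1×1 = 3; y[2] = 1×3 + 1×2 + 4×1 = 9; y[3] = 1×3 + 4×2 = 11; y[4] = 4×3 = 12

[1, 3, 9, 11, 12]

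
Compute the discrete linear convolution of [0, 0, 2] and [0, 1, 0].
y[0] = 0×0 = 0; y[1] = 0×1 + 0×0 = 0; y[2] = 0×0 + 0×1 + 2×0 = 0; y[3] = 0×0 + 2×1 = 2; y[4] = 2×0 = 0

[0, 0, 0, 2, 0]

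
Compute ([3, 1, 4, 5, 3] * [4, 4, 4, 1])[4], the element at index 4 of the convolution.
Use y[k] = Σ_i a[i]·b[k-i] at k=4. y[4] = 1×1 + 4×4 + 5×4 + 3×4 = 49

49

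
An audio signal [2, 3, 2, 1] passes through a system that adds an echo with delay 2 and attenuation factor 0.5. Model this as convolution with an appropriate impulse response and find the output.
Direct-path + delayed-attenuated-path model → impulse response h = [1, 0, 0.5] (1 at lag 0, 0.5 at lag 2). Output y[n] = x[n] + 0.5·x[n - 2] (with x[n] = 0 outside 0..3): y[0] = 2 + 0.5×0 = 2; y[1] = 3 + 0.5×0 = 3; y[2] = 2 + 0.5×2 = 3.0; y[3] = 1 + 0.5×3 = 2.5; y[4] = 0 + 0.5×2 = 1.0; y[5] = 0 + 0.5×1 = 0.5. So y = [2, 3, 3.0, 2.5, 1.0, 0.5]

[2, 3, 3.0, 2.5, 1.0, 0.5]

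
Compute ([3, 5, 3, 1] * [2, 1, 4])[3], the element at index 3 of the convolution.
Use y[k] = Σ_i a[i]·b[k-i] at k=3. y[3] = 5×4 + 3×1 + 1×2 = 25

25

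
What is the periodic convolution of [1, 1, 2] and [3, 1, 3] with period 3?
Use y[k] = Σ_j x[j]·h[(k-j) mod 3]. y[0] = 1×3 + 1×3 + 2×1 = 8; y[1] = 1×1 + 1×3 + 2×3 = 10; y[2] = 1×3 + 1×1 + 2×3 = 10. Result: [8, 10, 10]

[8, 10, 10]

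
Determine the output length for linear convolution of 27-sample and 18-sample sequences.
Linear/full convolution length: m + n - 1 = 27 + 18 - 1 = 44

44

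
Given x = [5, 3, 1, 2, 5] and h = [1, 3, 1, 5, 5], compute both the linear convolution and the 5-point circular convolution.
Linear: y_lin[0] = 5×1 = 5; y_lin[1] = 5×3 + 3×1 = 18; y_lin[2] = 5×1 + 3×3 + 1×1 = 15; y_lin[3] = 5×5 + 3×1 + 1×3 + 2×1 = 33; y_lin[4] = 5×5 + 3×5 + 1×1 + 2×3 + 5×1 = 52; y_lin[5] = 3×5 + 1×5 + 2×1 + 5×3 = 37; y_lin[6] = 1×5 + 2×5 + 5×1 = 20; y_lin[7] = 2×5 + 5×5 = 35; y_lin[8] = 5×5 = 25 → [5, 18, 15, 33, 52, 37, 20, 35, 25]. Circular (length 5): y[0] = 5×1 + 3×5 + 1×5 + 2×1 + 5×3 = 42; y[1] = 5×3 + 3×1 + 1×5 + 2×5 + 5×1 = 38; y[2] = 5×1 + 3×3 + 1×1 + 2×5 + 5×5 = 50; y[3] = 5×5 + 3×1 + 1×3 + 2×1 + 5×5 = 58; y[4] = 5×5 + 3×5 + 1×1 + 2×3 + 5×1 = 52 → [42, 38, 50, 58, 52]

Linear: [5, 18, 15, 33, 52, 37, 20, 35, 25], Circular: [42, 38, 50, 58, 52]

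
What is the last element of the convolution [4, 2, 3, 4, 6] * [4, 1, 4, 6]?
Use y[k] = Σ_i a[i]·b[k-i] at k=7. y[7] = 6×6 = 36

36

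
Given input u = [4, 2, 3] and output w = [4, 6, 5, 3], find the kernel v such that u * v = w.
Output length 4 = len(u) + len(v) - 1 ⇒ len(v) = 2. Solve v forward using v[k] = (w[k] - Σ_{i≥1} u[i]·v[k-i]) / u[0]: v[0] = w[0] / u[0] = 4 / 4 = 1; v[1] = (w[1] - 2×1) / u[0] = (6 - 2×1) / 4 = 1. So v = [1, 1]. Forward-check [4, 2, 3] * [1, 1]: w[0] = 4×1 = 4; w[1] = 4×1 + 2×1 = 6; w[2] = 2×1 + 3×1 = 5; w[3] = 3×1 = 3 → [4, 6, 5, 3] ✓

[1, 1]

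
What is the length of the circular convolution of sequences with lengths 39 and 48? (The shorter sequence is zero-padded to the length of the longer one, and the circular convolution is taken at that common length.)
Circular convolution (zero-padding the shorter input) has length max(m, n) = max(39, 48) = 48

48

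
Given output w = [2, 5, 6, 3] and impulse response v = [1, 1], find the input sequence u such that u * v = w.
Deconvolve w=[2, 5, 6, 3] by v=[1, 1]. Since v[0]=1, solve forward: u[0] = w[0] / 1 = 2; u[1] = (w[1] - 2×1) / 1 = 3; u[2] = (w[2] - 3×1) / 1 = 3. So u = [2, 3, 3]. Check by forward convolution: w[0] = 2×1 = 2; w[1] = 2×1 + 3×1 = 5; w[2] = 3×1 + 3×1 = 6; w[3] = 3×1 = 3

[2, 3, 3]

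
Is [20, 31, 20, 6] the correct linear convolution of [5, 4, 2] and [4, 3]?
Recompute linear convolution of [5, 4, 2] and [4, 3]: y[0] = 5×4 = 20; y[1] = 5×3 + 4×4 = 31; y[2] = 4×3 + 2×4 = 20; y[3] = 2×3 = 6 → [20, 31, 20, 6]. Given [20, 31, 20, 6] matches, so answer: Yes

Yes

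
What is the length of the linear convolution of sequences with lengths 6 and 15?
Linear/full convolution length: m + n - 1 = 6 + 15 - 1 = 20

20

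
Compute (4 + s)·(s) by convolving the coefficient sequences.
Ascending coefficients: a = [4, 1], b = [0, 1]. c[0] = 4×0 = 0; c[1] = 4×1 + 1×0 = 4; c[2] = 1×1 = 1. Result coefficients: [0, 4, 1] → 4s + s^2

4s + s^2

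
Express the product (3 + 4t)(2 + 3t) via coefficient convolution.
Ascending coefficients: a = [3, 4], b = [2, 3]. c[0] = 3×2 = 6; c[1] = 3×3 + 4×2 = 17; c[2] = 4×3 = 12. Result coefficients: [6, 17, 12] → 6 + 17t + 12t^2

6 + 17t + 12t^2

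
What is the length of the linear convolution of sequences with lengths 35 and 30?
Linear/full convolution length: m + n - 1 = 35 + 30 - 1 = 64

64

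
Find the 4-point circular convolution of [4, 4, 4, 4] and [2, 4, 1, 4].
Use y[k] = Σ_j s[j]·t[(k-j) mod 4]. y[0] = 4×2 + 4×4 + 4×1 + 4×4 = 44; y[1] = 4×4 + 4×2 + 4×4 + 4×1 = 44; y[2] = 4×1 + 4×4 + 4×2 + 4×4 = 44; y[3] = 4×4 + 4×1 + 4×4 + 4×2 = 44. Result: [44, 44, 44, 44]

[44, 44, 44, 44]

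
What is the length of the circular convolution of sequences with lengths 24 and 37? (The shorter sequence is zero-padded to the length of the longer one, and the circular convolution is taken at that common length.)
Circular convolution (zero-padding the shorter input) has length max(m, n) = max(24, 37) = 37

37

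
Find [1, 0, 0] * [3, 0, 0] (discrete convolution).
y[0] = 1×3 = 3; y[1] = 1×0 + 0×3 = 0; y[2] = 1×0 + 0×0 + 0×3 = 0; y[3] = 0×0 + 0×0 = 0; y[4] = 0×0 = 0

[3, 0, 0, 0, 0]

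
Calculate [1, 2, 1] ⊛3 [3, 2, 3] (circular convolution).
Use y[k] = Σ_j u[j]·v[(k-j) mod 3]. y[0] = 1×3 + 2×3 + 1×2 = 11; y[1] = 1×2 + 2×3 + 1×3 = 11; y[2] = 1×3 + 2×2 + 1×3 = 10. Result: [11, 11, 10]

[11, 11, 10]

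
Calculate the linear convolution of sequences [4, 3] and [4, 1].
y[0] = 4×4 = 16; y[1] = 4×1 + 3×4 = 16; y[2] = 3×1 = 3

[16, 16, 3]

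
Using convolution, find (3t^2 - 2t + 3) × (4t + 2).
Ascending coefficients: a = [3, -2, 3], b = [2, 4]. c[0] = 3×2 = 6; c[1] = 3×4 + -2×2 = 8; c[2] = -2×4 + 3×2 = -2; c[3] = 3×4 = 12. Result coefficients: [6, 8, -2, 12] → 12t^3 - 2t^2 + 8t + 6

12t^3 - 2t^2 + 8t + 6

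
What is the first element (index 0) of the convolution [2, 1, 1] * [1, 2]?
Use y[k] = Σ_i a[i]·b[k-i] at k=0. y[0] = 2×1 = 2

2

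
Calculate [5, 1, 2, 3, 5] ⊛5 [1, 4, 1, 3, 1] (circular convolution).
Use y[k] = Σ_j u[j]·v[(k-j) mod 5]. y[0] = 5×1 + 1×1 + 2×3 + 3×1 + 5×4 = 35; y[1] = 5×4 + 1×1 + 2×1 + 3×3 + 5×1 = 37; y[2] = 5×1 + 1×4 + 2×1 + 3×1 + 5×3 = 29; y[3] = 5×3 + 1×1 + 2×4 + 3×1 + 5×1 = 32; y[4] = 5×1 + 1×3 + 2×1 + 3×4 + 5×1 = 27. Result: [35, 37, 29, 32, 27]

[35, 37, 29, 32, 27]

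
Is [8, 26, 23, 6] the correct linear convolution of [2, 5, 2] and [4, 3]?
Recompute linear convolution of [2, 5, 2] and [4, 3]: y[0] = 2×4 = 8; y[1] = 2×3 + 5×4 = 26; y[2] = 5×3 + 2×4 = 23; y[3] = 2×3 = 6 → [8, 26, 23, 6]. Given [8, 26, 23, 6] matches, so answer: Yes

Yes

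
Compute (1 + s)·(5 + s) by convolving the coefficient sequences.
Ascending coefficients: a = [1, 1], b = [5, 1]. c[0] = 1×5 = 5; c[1] = 1×1 + 1×5 = 6; c[2] = 1×1 = 1. Result coefficients: [5, 6, 1] → 5 + 6s + s^2

5 + 6s + s^2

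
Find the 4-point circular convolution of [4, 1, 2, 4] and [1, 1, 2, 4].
Use y[k] = Σ_j s[j]·t[(k-j) mod 4]. y[0] = 4×1 + 1×4 + 2×2 + 4×1 = 16; y[1] = 4×1 + 1×1 + 2×4 + 4×2 = 21; y[2] = 4×2 + 1×1 + 2×1 + 4×4 = 27; y[3] = 4×4 + 1×2 + 2×1 + 4×1 = 24. Result: [16, 21, 27, 24]

[16, 21, 27, 24]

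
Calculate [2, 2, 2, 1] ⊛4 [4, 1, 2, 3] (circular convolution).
Use y[k] = Σ_j s[j]·t[(k-j) mod 4]. y[0] = 2×4 + 2×3 + 2×2 + 1×1 = 19; y[1] = 2×1 + 2×4 + 2×3 + 1×2 = 18; y[2] = 2×2 + 2×1 + 2×4 + 1×3 = 17; y[3] = 2×3 + 2×2 + 2×1 + 1×4 = 16. Result: [19, 18, 17, 16]

[19, 18, 17, 16]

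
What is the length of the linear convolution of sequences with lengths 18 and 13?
Linear/full convolution length: m + n - 1 = 18 + 13 - 1 = 30

30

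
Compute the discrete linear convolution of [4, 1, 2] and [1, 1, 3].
y[0] = 4×1 = 4; y[1] = 4×1 + 1×1 = 5; y[2] = 4×3 + 1×1 + 2×1 = 15; y[3] = 1×3 + 2×1 = 5; y[4] = 2×3 = 6

[4, 5, 15, 5, 6]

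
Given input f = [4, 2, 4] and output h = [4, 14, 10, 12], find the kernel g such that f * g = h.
Output length 4 = len(f) + len(g) - 1 ⇒ len(g) = 2. Solve g forward using g[k] = (h[k] - Σ_{i≥1} f[i]·g[k-i]) / f[0]: g[0] = h[0] / f[0] = 4 / 4 = 1; g[1] = (h[1] - 2×1) / f[0] = (14 - 2×1) / 4 = 3. So g = [1, 3]. Forward-check [4, 2, 4] * [1, 3]: h[0] = 4×1 = 4; h[1] = 4×3 + 2×1 = 14; h[2] = 2×3 + 4×1 = 10; h[3] = 4×3 = 12 → [4, 14, 10, 12] ✓

[1, 3]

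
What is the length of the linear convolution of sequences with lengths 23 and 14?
Linear/full convolution length: m + n - 1 = 23 + 14 - 1 = 36

36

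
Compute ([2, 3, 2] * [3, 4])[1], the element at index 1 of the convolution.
Use y[k] = Σ_i a[i]·b[k-i] at k=1. y[1] = 2×4 + 3×3 = 17

17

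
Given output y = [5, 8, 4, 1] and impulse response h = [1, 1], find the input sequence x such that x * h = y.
Deconvolve y=[5, 8, 4, 1] by h=[1, 1]. Since h[0]=1, solve forward: x[0] = y[0] / 1 = 5; x[1] = (y[1] - 5×1) / 1 = 3; x[2] = (y[2] - 3×1) / 1 = 1. So x = [5, 3, 1]. Check by forward convolution: y[0] = 5×1 = 5; y[1] = 5×1 + 3×1 = 8; y[2] = 3×1 + 1×1 = 4; y[3] = 1×1 = 1

[5, 3, 1]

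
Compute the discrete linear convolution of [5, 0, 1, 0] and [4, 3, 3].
y[0] = 5×4 = 20; y[1] = 5×3 + 0×4 = 15; y[2] = 5×3 + 0×3 + 1×4 = 19; y[3] = 0×3 + 1×3 + 0×4 = 3; y[4] = 1×3 + 0×3 = 3; y[5] = 0×3 = 0

[20, 15, 19, 3, 3, 0]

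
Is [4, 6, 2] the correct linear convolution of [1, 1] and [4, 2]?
Recompute linear convolution of [1, 1] and [4, 2]: y[0] = 1×4 = 4; y[1] = 1×2 + 1×4 = 6; y[2] = 1×2 = 2 → [4, 6, 2]. Given [4, 6, 2] matches, so answer: Yes

Yes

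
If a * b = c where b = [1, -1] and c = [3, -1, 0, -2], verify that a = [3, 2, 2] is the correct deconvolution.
Forward-compute [3, 2, 2] * [1, -1]: c[0] = 3×1 = 3; c[1] = 3×-1 + 2×1 = -1; c[2] = 2×-1 + 2×1 = 0; c[3] = 2×-1 = -2 → [3, -1, 0, -2]. Matches given c = [3, -1, 0, -2], so verified.

Verified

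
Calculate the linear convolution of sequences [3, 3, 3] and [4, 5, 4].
y[0] = 3×4 = 12; y[1] = 3×5 + 3×4 = 27; y[2] = 3×4 + 3×5 + 3×4 = 39; y[3] = 3×4 + 3×5 = 27; y[4] = 3×4 = 12

[12, 27, 39, 27, 12]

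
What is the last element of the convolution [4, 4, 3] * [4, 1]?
Use y[k] = Σ_i a[i]·b[k-i] at k=3. y[3] = 3×1 = 3

3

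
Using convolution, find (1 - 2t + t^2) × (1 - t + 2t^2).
Ascending coefficients: a = [1, -2, 1], b = [1, -1, 2]. c[0] = 1×1 = 1; c[1] = 1×-1 + -2×1 = -3; c[2] = 1×2 + -2×-1 + 1×1 = 5; c[3] = -2×2 + 1×-1 = -5; c[4] = 1×2 = 2. Result coefficients: [1, -3, 5, -5, 2] → 1 - 3t + 5t^2 - 5t^3 + 2t^4

1 - 3t + 5t^2 - 5t^3 + 2t^4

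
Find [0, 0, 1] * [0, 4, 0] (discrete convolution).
y[0] = 0×0 = 0; y[1] = 0×4 + 0×0 = 0; y[2] = 0×0 + 0×4 + 1×0 = 0; y[3] = 0×0 + 1×4 = 4; y[4] = 1×0 = 0

[0, 0, 0, 4, 0]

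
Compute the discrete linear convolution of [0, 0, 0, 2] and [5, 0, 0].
y[0] = 0×5 = 0; y[1] = 0×0 + 0×5 = 0; y[2] = 0×0 + 0×0 + 0×5 = 0; y[3] = 0×0 + 0×0 + 2×5 = 10; y[4] = 0×0 + 2×0 = 0; y[5] = 2×0 = 0

[0, 0, 0, 10, 0, 0]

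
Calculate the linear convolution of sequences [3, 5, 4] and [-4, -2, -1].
y[0] = 3×-4 = -12; y[1] = 3×-2 + 5×-4 = -26; y[2] = 3×-1 + 5×-2 + 4×-4 = -29; y[3] = 5×-1 + 4×-2 = -13; y[4] = 4×-1 = -4

[-12, -26, -29, -13, -4]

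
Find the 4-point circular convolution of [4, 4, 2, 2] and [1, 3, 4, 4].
Use y[k] = Σ_j a[j]·b[(k-j) mod 4]. y[0] = 4×1 + 4×4 + 2×4 + 2×3 = 34; y[1] = 4×3 + 4×1 + 2×4 + 2×4 = 32; y[2] = 4×4 + 4×3 + 2×1 + 2×4 = 38; y[3] = 4×4 + 4×4 + 2×3 + 2×1 = 40. Result: [34, 32, 38, 40]

[34, 32, 38, 40]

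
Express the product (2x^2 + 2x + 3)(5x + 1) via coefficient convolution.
Ascending coefficients: a = [3, 2, 2], b = [1, 5]. c[0] = 3×1 = 3; c[1] = 3×5 + 2×1 = 17; c[2] = 2×5 + 2×1 = 12; c[3] = 2×5 = 10. Result coefficients: [3, 17, 12, 10] → 10x^3 + 12x^2 + 17x + 3

10x^3 + 12x^2 + 17x + 3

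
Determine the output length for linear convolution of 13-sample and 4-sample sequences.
Linear/full convolution length: m + n - 1 = 13 + 4 - 1 = 16

16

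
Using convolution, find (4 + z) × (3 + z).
Ascending coefficients: a = [4, 1], b = [3, 1]. c[0] = 4×3 = 12; c[1] = 4×1 + 1×3 = 7; c[2] = 1×1 = 1. Result coefficients: [12, 7, 1] → 12 + 7z + z^2

12 + 7z + z^2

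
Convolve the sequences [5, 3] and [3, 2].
y[0] = 5×3 = 15; y[1] = 5×2 + 3×3 = 19; y[2] = 3×2 = 6

[15, 19, 6]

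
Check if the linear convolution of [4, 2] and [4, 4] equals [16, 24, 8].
Recompute linear convolution of [4, 2] and [4, 4]: y[0] = 4×4 = 16; y[1] = 4×4 + 2×4 = 24; y[2] = 2×4 = 8 → [16, 24, 8]. Given [16, 24, 8] matches, so answer: Yes

Yes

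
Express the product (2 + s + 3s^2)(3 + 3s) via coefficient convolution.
Ascending coefficients: a = [2, 1, 3], b = [3, 3]. c[0] = 2×3 = 6; c[1] = 2×3 + 1×3 = 9; c[2] = 1×3 + 3×3 = 12; c[3] = 3×3 = 9. Result coefficients: [6, 9, 12, 9] → 6 + 9s + 12s^2 + 9s^3

6 + 9s + 12s^2 + 9s^3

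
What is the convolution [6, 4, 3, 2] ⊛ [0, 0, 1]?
y[0] = 6×0 = 0; y[1] = 6×0 + 4×0 = 0; y[2] = 6×1 + 4×0 + 3×0 = 6; y[3] = 4×1 + 3×0 + 2×0 = 4; y[4] = 3×1 + 2×0 = 3; y[5] = 2×1 = 2

[0, 0, 6, 4, 3, 2]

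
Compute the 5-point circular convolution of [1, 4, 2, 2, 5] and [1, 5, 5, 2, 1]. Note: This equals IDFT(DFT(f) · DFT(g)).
Either evaluate y[k] = Σ_j f[j]·g[(k-j) mod 5] directly, or use IDFT(DFT(f) · DFT(g)). y[0] = 1×1 + 4×1 + 2×2 + 2×5 + 5×5 = 44; y[1] = 1×5 + 4×1 + 2×1 + 2×2 + 5×5 = 40; y[2] = 1×5 + 4×5 + 2×1 + 2×1 + 5×2 = 39; y[3] = 1×2 + 4×5 + 2×5 + 2×1 + 5×1 = 39; y[4] = 1×1 + 4×2 + 2×5 + 2×5 + 5×1 = 34. Result: [44, 40, 39, 39, 34]

[44, 40, 39, 39, 34]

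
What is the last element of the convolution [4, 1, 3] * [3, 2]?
Use y[k] = Σ_i a[i]·b[k-i] at k=3. y[3] = 3×2 = 6

6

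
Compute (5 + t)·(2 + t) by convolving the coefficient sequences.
Ascending coefficients: a = [5, 1], b = [2, 1]. c[0] = 5×2 = 10; c[1] = 5×1 + 1×2 = 7; c[2] = 1×1 = 1. Result coefficients: [10, 7, 1] → 10 + 7t + t^2

10 + 7t + t^2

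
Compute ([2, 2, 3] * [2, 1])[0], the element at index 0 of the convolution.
Use y[k] = Σ_i a[i]·b[k-i] at k=0. y[0] = 2×2 = 4

4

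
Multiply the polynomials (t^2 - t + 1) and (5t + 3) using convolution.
Ascending coefficients: a = [1, -1, 1], b = [3, 5]. c[0] = 1×3 = 3; c[1] = 1×5 + -1×3 = 2; c[2] = -1×5 + 1×3 = -2; c[3] = 1×5 = 5. Result coefficients: [3, 2, -2, 5] → 5t^3 - 2t^2 + 2t + 3

5t^3 - 2t^2 + 2t + 3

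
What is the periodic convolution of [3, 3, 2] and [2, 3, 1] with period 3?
Use y[k] = Σ_j s[j]·t[(k-j) mod 3]. y[0] = 3×2 + 3×1 + 2×3 = 15; y[1] = 3×3 + 3×2 + 2×1 = 17; y[2] = 3×1 + 3×3 + 2×2 = 16. Result: [15, 17, 16]

[15, 17, 16]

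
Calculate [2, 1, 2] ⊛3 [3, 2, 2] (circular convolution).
Use y[k] = Σ_j x[j]·h[(k-j) mod 3]. y[0] = 2×3 + 1×2 + 2×2 = 12; y[1] = 2×2 + 1×3 + 2×2 = 11; y[2] = 2×2 + 1×2 + 2×3 = 12. Result: [12, 11, 12]

[12, 11, 12]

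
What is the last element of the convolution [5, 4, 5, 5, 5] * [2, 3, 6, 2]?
Use y[k] = Σ_i a[i]·b[k-i] at k=7. y[7] = 5×2 = 10

10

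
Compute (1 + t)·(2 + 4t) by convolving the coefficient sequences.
Ascending coefficients: a = [1, 1], b = [2, 4]. c[0] = 1×2 = 2; c[1] = 1×4 + 1×2 = 6; c[2] = 1×4 = 4. Result coefficients: [2, 6, 4] → 2 + 6t + 4t^2

2 + 6t + 4t^2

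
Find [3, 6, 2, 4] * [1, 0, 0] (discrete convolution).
y[0] = 3×1 = 3; y[1] = 3×0 + 6×1 = 6; y[2] = 3×0 + 6×0 + 2×1 = 2; y[3] = 6×0 + 2×0 + 4×1 = 4; y[4] = 2×0 + 4×0 = 0; y[5] = 4×0 = 0

[3, 6, 2, 4, 0, 0]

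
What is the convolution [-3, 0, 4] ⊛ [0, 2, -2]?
y[0] = -3×0 = 0; y[1] = -3×2 + 0×0 = -6; y[2] = -3×-2 + 0×2 + 4×0 = 6; y[3] = 0×-2 + 4×2 = 8; y[4] = 4×-2 = -8

[0, -6, 6, 8, -8]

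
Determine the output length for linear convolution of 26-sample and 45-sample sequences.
Linear/full convolution length: m + n - 1 = 26 + 45 - 1 = 70

70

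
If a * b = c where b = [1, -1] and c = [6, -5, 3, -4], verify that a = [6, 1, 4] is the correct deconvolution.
Forward-compute [6, 1, 4] * [1, -1]: c[0] = 6×1 = 6; c[1] = 6×-1 + 1×1 = -5; c[2] = 1×-1 + 4×1 = 3; c[3] = 4×-1 = -4 → [6, -5, 3, -4]. Matches given c = [6, -5, 3, -4], so verified.

Verified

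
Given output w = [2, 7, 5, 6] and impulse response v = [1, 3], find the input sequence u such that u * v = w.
Deconvolve w=[2, 7, 5, 6] by v=[1, 3]. Since v[0]=1, solve forward: u[0] = w[0] / 1 = 2; u[1] = (w[1] - 2×3) / 1 = 1; u[2] = (w[2] - 1×3) / 1 = 2. So u = [2, 1, 2]. Check by forward convolution: w[0] = 2×1 = 2; w[1] = 2×3 + 1×1 = 7; w[2] = 1×3 + 2×1 = 5; w[3] = 2×3 = 6

[2, 1, 2]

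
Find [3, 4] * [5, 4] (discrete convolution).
y[0] = 3×5 = 15; y[1] = 3×4 + 4×5 = 32; y[2] = 4×4 = 16

[15, 32, 16]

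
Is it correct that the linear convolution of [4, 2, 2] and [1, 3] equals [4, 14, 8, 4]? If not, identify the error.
Recompute linear convolution of [4, 2, 2] and [1, 3]: y[0] = 4×1 = 4; y[1] = 4×3 + 2×1 = 14; y[2] = 2×3 + 2×1 = 8; y[3] = 2×3 = 6 → [4, 14, 8, 6]. Compare to given [4, 14, 8, 4]: they differ at index 3: given 4, correct 6, so answer: No

No. Error at index 3: given 4, correct 6.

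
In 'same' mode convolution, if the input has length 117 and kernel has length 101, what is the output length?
'Same' mode returns an output with the same length as the input: 117

117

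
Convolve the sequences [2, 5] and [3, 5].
y[0] = 2×3 = 6; y[1] = 2×5 + 5×3 = 25; y[2] = 5×5 = 25

[6, 25, 25]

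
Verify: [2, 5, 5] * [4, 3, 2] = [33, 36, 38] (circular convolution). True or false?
Recompute circular convolution of [2, 5, 5] and [4, 3, 2]: y[0] = 2×4 + 5×2 + 5×3 = 33; y[1] = 2×3 + 5×4 + 5×2 = 36; y[2] = 2×2 + 5×3 + 5×4 = 39 → [33, 36, 39]. Compare to given [33, 36, 38]: they differ at index 2: given 38, correct 39, so answer: No

No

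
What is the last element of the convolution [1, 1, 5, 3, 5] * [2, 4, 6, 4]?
Use y[k] = Σ_i a[i]·b[k-i] at k=7. y[7] = 5×4 = 20

20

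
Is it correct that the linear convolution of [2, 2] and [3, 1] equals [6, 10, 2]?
Recompute linear convolution of [2, 2] and [3, 1]: y[0] = 2×3 = 6; y[1] = 2×1 + 2×3 = 8; y[2] = 2×1 = 2 → [6, 8, 2]. Compare to given [6, 10, 2]: they differ at index 1: given 10, correct 8, so answer: No

No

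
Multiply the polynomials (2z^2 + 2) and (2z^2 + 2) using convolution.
Ascending coefficients: a = [2, 0, 2], b = [2, 0, 2]. c[0] = 2×2 = 4; c[1] = 2×0 + 0×2 = 0; c[2] = 2×2 + 0×0 + 2×2 = 8; c[3] = 0×2 + 2×0 = 0; c[4] = 2×2 = 4. Result coefficients: [4, 0, 8, 0, 4] → 4z^4 + 8z^2 + 4

4z^4 + 8z^2 + 4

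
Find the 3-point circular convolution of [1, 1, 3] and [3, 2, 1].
Use y[k] = Σ_j a[j]·b[(k-j) mod 3]. y[0] = 1×3 + 1×1 + 3×2 = 10; y[1] = 1×2 + 1×3 + 3×1 = 8; y[2] = 1×1 + 1×2 + 3×3 = 12. Result: [10, 8, 12]

[10, 8, 12]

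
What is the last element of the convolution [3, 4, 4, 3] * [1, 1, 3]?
Use y[k] = Σ_i a[i]·b[k-i] at k=5. y[5] = 3×3 = 9

9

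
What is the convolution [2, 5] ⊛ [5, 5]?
y[0] = 2×5 = 10; y[1] = 2×5 + 5×5 = 35; y[2] = 5×5 = 25

[10, 35, 25]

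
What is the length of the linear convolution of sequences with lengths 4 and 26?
Linear/full convolution length: m + n - 1 = 4 + 26 - 1 = 29

29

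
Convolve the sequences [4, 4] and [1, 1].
y[0] = 4×1 = 4; y[1] = 4×1 + 4×1 = 8; y[2] = 4×1 = 4

[4, 8, 4]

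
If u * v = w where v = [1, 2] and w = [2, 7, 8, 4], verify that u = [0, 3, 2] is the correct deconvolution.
Forward-compute [0, 3, 2] * [1, 2]: w[0] = 0×1 = 0; w[1] = 0×2 + 3×1 = 3; w[2] = 3×2 + 2×1 = 8; w[3] = 2×2 = 4 → [0, 3, 8, 4]. Does not match given w = [2, 7, 8, 4].

Not verified. [0, 3, 2] * [1, 2] = [0, 3, 8, 4], which differs from [2, 7, 8, 4] at index 0.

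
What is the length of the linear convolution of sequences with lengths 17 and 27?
Linear/full convolution length: m + n - 1 = 17 + 27 - 1 = 43

43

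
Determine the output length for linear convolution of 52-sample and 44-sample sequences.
Linear/full convolution length: m + n - 1 = 52 + 44 - 1 = 95

95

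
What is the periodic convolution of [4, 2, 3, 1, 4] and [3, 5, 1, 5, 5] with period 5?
Use y[k] = Σ_j a[j]·b[(k-j) mod 5]. y[0] = 4×3 + 2×5 + 3×5 + 1×1 + 4×5 = 58; y[1] = 4×5 + 2×3 + 3×5 + 1×5 + 4×1 = 50; y[2] = 4×1 + 2×5 + 3×3 + 1×5 + 4×5 = 48; y[3] = 4×5 + 2×1 + 3×5 + 1×3 + 4×5 = 60; y[4] = 4×5 + 2×5 + 3×1 + 1×5 + 4×3 = 50. Result: [58, 50, 48, 60, 50]

[58, 50, 48, 60, 50]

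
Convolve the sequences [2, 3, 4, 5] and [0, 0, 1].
y[0] = 2×0 = 0; y[1] = 2×0 + 3×0 = 0; y[2] = 2×1 + 3×0 + 4×0 = 2; y[3] = 3×1 + 4×0 + 5×0 = 3; y[4] = 4×1 + 5×0 = 4; y[5] = 5×1 = 5

[0, 0, 2, 3, 4, 5]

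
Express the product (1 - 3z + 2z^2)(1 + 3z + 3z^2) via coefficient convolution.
Ascending coefficients: a = [1, -3, 2], b = [1, 3, 3]. c[0] = 1×1 = 1; c[1] = 1×3 + -3×1 = 0; c[2] = 1×3 + -3×3 + 2×1 = -4; c[3] = -3×3 + 2×3 = -3; c[4] = 2×3 = 6. Result coefficients: [1, 0, -4, -3, 6] → 1 - 4z^2 - 3z^3 + 6z^4

1 - 4z^2 - 3z^3 + 6z^4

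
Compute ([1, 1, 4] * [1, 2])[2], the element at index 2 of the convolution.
Use y[k] = Σ_i a[i]·b[k-i] at k=2. y[2] = 1×2 + 4×1 = 6

6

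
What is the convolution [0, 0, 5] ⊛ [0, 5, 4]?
y[0] = 0×0 = 0; y[1] = 0×5 + 0×0 = 0; y[2] = 0×4 + 0×5 + 5×0 = 0; y[3] = 0×4 + 5×5 = 25; y[4] = 5×4 = 20

[0, 0, 0, 25, 20]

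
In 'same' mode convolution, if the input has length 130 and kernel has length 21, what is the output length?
'Same' mode returns an output with the same length as the input: 130

130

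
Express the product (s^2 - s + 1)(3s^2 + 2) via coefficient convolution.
Ascending coefficients: a = [1, -1, 1], b = [2, 0, 3]. c[0] = 1×2 = 2; c[1] = 1×0 + -1×2 = -2; c[2] = 1×3 + -1×0 + 1×2 = 5; c[3] = -1×3 + 1×0 = -3; c[4] = 1×3 = 3. Result coefficients: [2, -2, 5, -3, 3] → 3s^4 - 3s^3 + 5s^2 - 2s + 2

3s^4 - 3s^3 + 5s^2 - 2s + 2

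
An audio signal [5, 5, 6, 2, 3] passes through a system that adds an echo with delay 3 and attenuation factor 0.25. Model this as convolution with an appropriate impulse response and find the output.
Direct-path + delayed-attenuated-path model → impulse response h = [1, 0, 0, 0.25] (1 at lag 0, 0.25 at lag 3). Output y[n] = x[n] + 0.25·x[n - 3] (with x[n] = 0 outside 0..4): y[0] = 5 + 0.25×0 = 5; y[1] = 5 + 0.25×0 = 5; y[2] = 6 + 0.25×0 = 6; y[3] = 2 + 0.25×5 = 3.25; y[4] = 3 + 0.25×5 = 4.25; y[5] = 0 + 0.25×6 = 1.5; y[6] = 0 + 0.25×2 = 0.5; y[7] = 0 + 0.25×3 = 0.75. So y = [5, 5, 6, 3.25, 4.25, 1.5, 0.5, 0.75]

[5, 5, 6, 3.25, 4.25, 1.5, 0.5, 0.75]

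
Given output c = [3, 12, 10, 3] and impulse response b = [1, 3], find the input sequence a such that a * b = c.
Deconvolve c=[3, 12, 10, 3] by b=[1, 3]. Since b[0]=1, solve forward: a[0] = c[0] / 1 = 3; a[1] = (c[1] - 3×3) / 1 = 3; a[2] = (c[2] - 3×3) / 1 = 1. So a = [3, 3, 1]. Check by forward convolution: c[0] = 3×1 = 3; c[1] = 3×3 + 3×1 = 12; c[2] = 3×3 + 1×1 = 10; c[3] = 1×3 = 3

[3, 3, 1]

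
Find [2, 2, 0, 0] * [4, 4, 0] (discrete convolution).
y[0] = 2×4 = 8; y[1] = 2×4 + 2×4 = 16; y[2] = 2×0 + 2×4 + 0×4 = 8; y[3] = 2×0 + 0×4 + 0×4 = 0; y[4] = 0×0 + 0×4 = 0; y[5] = 0×0 = 0

[8, 16, 8, 0, 0, 0]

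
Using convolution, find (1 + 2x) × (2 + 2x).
Ascending coefficients: a = [1, 2], b = [2, 2]. c[0] = 1×2 = 2; c[1] = 1×2 + 2×2 = 6; c[2] = 2×2 = 4. Result coefficients: [2, 6, 4] → 2 + 6x + 4x^2

2 + 6x + 4x^2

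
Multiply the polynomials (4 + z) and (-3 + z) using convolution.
Ascending coefficients: a = [4, 1], b = [-3, 1]. c[0] = 4×-3 = -12; c[1] = 4×1 + 1×-3 = 1; c[2] = 1×1 = 1. Result coefficients: [-12, 1, 1] → -12 + z + z^2

-12 + z + z^2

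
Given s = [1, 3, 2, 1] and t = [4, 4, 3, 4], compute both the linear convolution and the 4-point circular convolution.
Linear: y_lin[0] = 1×4 = 4; y_lin[1] = 1×4 + 3×4 = 16; y_lin[2] = 1×3 + 3×4 + 2×4 = 23; y_lin[3] = 1×4 + 3×3 + 2×4 + 1×4 = 25; y_lin[4] = 3×4 + 2×3 + 1×4 = 22; y_lin[5] = 2×4 + 1×3 = 11; y_lin[6] = 1×4 = 4 → [4, 16, 23, 25, 22, 11, 4]. Circular (length 4): y[0] = 1×4 + 3×4 + 2×3 + 1×4 = 26; y[1] = 1×4 + 3×4 + 2×4 + 1×3 = 27; y[2] = 1×3 + 3×4 + 2×4 + 1×4 = 27; y[3] = 1×4 + 3×3 + 2×4 + 1×4 = 25 → [26, 27, 27, 25]

Linear: [4, 16, 23, 25, 22, 11, 4], Circular: [26, 27, 27, 25]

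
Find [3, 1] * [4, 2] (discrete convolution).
y[0] = 3×4 = 12; y[1] = 3×2 + 1×4 = 10; y[2] = 1×2 = 2

[12, 10, 2]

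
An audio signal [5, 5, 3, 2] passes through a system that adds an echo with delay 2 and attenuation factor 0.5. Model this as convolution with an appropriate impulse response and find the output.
Direct-path + delayed-attenuated-path model → impulse response h = [1, 0, 0.5] (1 at lag 0, 0.5 at lag 2). Output y[n] = x[n] + 0.5·x[n - 2] (with x[n] = 0 outside 0..3): y[0] = 5 + 0.5×0 = 5; y[1] = 5 + 0.5×0 = 5; y[2] = 3 + 0.5×5 = 5.5; y[3] = 2 + 0.5×5 = 4.5; y[4] = 0 + 0.5×3 = 1.5; y[5] = 0 + 0.5×2 = 1.0. So y = [5, 5, 5.5, 4.5, 1.5, 1.0]

[5, 5, 5.5, 4.5, 1.5, 1.0]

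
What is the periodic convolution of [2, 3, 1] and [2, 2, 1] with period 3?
Use y[k] = Σ_j s[j]·t[(k-j) mod 3]. y[0] = 2×2 + 3×1 + 1×2 = 9; y[1] = 2×2 + 3×2 + 1×1 = 11; y[2] = 2×1 + 3×2 + 1×2 = 10. Result: [9, 11, 10]

[9, 11, 10]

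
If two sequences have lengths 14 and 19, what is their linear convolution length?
Linear/full convolution length: m + n - 1 = 14 + 19 - 1 = 32

32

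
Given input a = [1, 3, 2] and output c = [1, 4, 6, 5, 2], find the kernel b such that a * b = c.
Output length 5 = len(a) + len(b) - 1 ⇒ len(b) = 3. Solve b forward using b[k] = (c[k] - Σ_{i≥1} a[i]·b[k-i]) / a[0]: b[0] = c[0] / a[0] = 1 / 1 = 1; b[1] = (c[1] - 3×1) / a[0] = (4 - 3×1) / 1 = 1; b[2] = (c[2] - 3×1 - 2×1) / a[0] = (6 - 3×1 - 2×1) / 1 = 1. So b = [1, 1, 1]. Forward-check [1, 3, 2] * [1, 1, 1]: c[0] = 1×1 = 1; c[1] = 1×1 + 3×1 = 4; c[2] = 1×1 + 3×1 + 2×1 = 6; c[3] = 3×1 + 2×1 = 5; c[4] = 2×1 = 2 → [1, 4, 6, 5, 2] ✓

[1, 1, 1]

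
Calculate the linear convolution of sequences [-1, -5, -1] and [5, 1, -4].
y[0] = -1×5 = -5; y[1] = -1×1 + -5×5 = -26; y[2] = -1×-4 + -5×1 + -1×5 = -6; y[3] = -5×-4 + -1×1 = 19; y[4] = -1×-4 = 4

[-5, -26, -6, 19, 4]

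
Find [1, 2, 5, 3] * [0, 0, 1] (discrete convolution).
y[0] = 1×0 = 0; y[1] = 1×0 + 2×0 = 0; y[2] = 1×1 + 2×0 + 5×0 = 1; y[3] = 2×1 + 5×0 + 3×0 = 2; y[4] = 5×1 + 3×0 = 5; y[5] = 3×1 = 3

[0, 0, 1, 2, 5, 3]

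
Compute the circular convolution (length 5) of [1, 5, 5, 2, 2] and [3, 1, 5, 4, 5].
Use y[k] = Σ_j f[j]·g[(k-j) mod 5]. y[0] = 1×3 + 5×5 + 5×4 + 2×5 + 2×1 = 60; y[1] = 1×1 + 5×3 + 5×5 + 2×4 + 2×5 = 59; y[2] = 1×5 + 5×1 + 5×3 + 2×5 + 2×4 = 43; y[3] = 1×4 + 5×5 + 5×1 + 2×3 + 2×5 = 50; y[4] = 1×5 + 5×4 + 5×5 + 2×1 + 2×3 = 58. Result: [60, 59, 43, 50, 58]

[60, 59, 43, 50, 58]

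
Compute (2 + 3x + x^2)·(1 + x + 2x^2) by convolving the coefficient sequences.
Ascending coefficients: a = [2, 3, 1], b = [1, 1, 2]. c[0] = 2×1 = 2; c[1] = 2×1 + 3×1 = 5; c[2] = 2×2 + 3×1 + 1×1 = 8; c[3] = 3×2 + 1×1 = 7; c[4] = 1×2 = 2. Result coefficients: [2, 5, 8, 7, 2] → 2 + 5x + 8x^2 + 7x^3 + 2x^4

2 + 5x + 8x^2 + 7x^3 + 2x^4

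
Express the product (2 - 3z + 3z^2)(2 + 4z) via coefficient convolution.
Ascending coefficients: a = [2, -3, 3], b = [2, 4]. c[0] = 2×2 = 4; c[1] = 2×4 + -3×2 = 2; c[2] = -3×4 + 3×2 = -6; c[3] = 3×4 = 12. Result coefficients: [4, 2, -6, 12] → 4 + 2z - 6z^2 + 12z^3

4 + 2z - 6z^2 + 12z^3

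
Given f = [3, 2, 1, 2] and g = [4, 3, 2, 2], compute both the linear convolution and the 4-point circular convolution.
Linear: y_lin[0] = 3×4 = 12; y_lin[1] = 3×3 + 2×4 = 17; y_lin[2] = 3×2 + 2×3 + 1×4 = 16; y_lin[3] = 3×2 + 2×2 + 1×3 + 2×4 = 21; y_lin[4] = 2×2 + 1×2 + 2×3 = 12; y_lin[5] = 1×2 + 2×2 = 6; y_lin[6] = 2×2 = 4 → [12, 17, 16, 21, 12, 6, 4]. Circular (length 4): y[0] = 3×4 + 2×2 + 1×2 + 2×3 = 24; y[1] = 3×3 + 2×4 + 1×2 + 2×2 = 23; y[2] = 3×2 + 2×3 + 1×4 + 2×2 = 20; y[3] = 3×2 + 2×2 + 1×3 + 2×4 = 21 → [24, 23, 20, 21]

Linear: [12, 17, 16, 21, 12, 6, 4], Circular: [24, 23, 20, 21]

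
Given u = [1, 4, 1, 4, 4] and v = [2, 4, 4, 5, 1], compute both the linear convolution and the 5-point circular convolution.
Linear: y_lin[0] = 1×2 = 2; y_lin[1] = 1×4 + 4×2 = 12; y_lin[2] = 1×4 + 4×4 + 1×2 = 22; y_lin[3] = 1×5 + 4×4 + 1×4 + 4×2 = 33; y_lin[4] = 1×1 + 4×5 + 1×4 + 4×4 + 4×2 = 49; y_lin[5] = 4×1 + 1×5 + 4×4 + 4×4 = 41; y_lin[6] = 1×1 + 4×5 + 4×4 = 37; y_lin[7] = 4×1 + 4×5 = 24; y_lin[8] = 4×1 = 4 → [2, 12, 22, 33, 49, 41, 37, 24, 4]. Circular (length 5): y[0] = 1×2 + 4×1 + 1×5 + 4×4 + 4×4 = 43; y[1] = 1×4 + 4×2 + 1×1 + 4×5 + 4×4 = 49; y[2] = 1×4 + 4×4 + 1×2 + 4×1 + 4×5 = 46; y[3] = 1×5 + 4×4 + 1×4 + 4×2 + 4×1 = 37; y[4] = 1×1 + 4×5 + 1×4 + 4×4 + 4×2 = 49 → [43, 49, 46, 37, 49]

Linear: [2, 12, 22, 33, 49, 41, 37, 24, 4], Circular: [43, 49, 46, 37, 49]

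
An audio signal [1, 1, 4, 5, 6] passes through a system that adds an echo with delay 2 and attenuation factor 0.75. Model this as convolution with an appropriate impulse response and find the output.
Direct-path + delayed-attenuated-path model → impulse response h = [1, 0, 0.75] (1 at lag 0, 0.75 at lag 2). Output y[n] = x[n] + 0.75·x[n - 2] (with x[n] = 0 outside 0..4): y[0] = 1 + 0.75×0 = 1; y[1] = 1 + 0.75×0 = 1; y[2] = 4 + 0.75×1 = 4.75; y[3] = 5 + 0.75×1 = 5.75; y[4] = 6 + 0.75×4 = 9.0; y[5] = 0 + 0.75×5 = 3.75; y[6] = 0 + 0.75×6 = 4.5. So y = [1, 1, 4.75, 5.75, 9.0, 3.75, 4.5]

[1, 1, 4.75, 5.75, 9.0, 3.75, 4.5]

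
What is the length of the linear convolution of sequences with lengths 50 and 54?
Linear/full convolution length: m + n - 1 = 50 + 54 - 1 = 103

103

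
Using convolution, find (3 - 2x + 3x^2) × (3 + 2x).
Ascending coefficients: a = [3, -2, 3], b = [3, 2]. c[0] = 3×3 = 9; c[1] = 3×2 + -2×3 = 0; c[2] = -2×2 + 3×3 = 5; c[3] = 3×2 = 6. Result coefficients: [9, 0, 5, 6] → 9 + 5x^2 + 6x^3

9 + 5x^2 + 6x^3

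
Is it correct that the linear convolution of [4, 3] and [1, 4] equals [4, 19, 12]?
Recompute linear convolution of [4, 3] and [1, 4]: y[0] = 4×1 = 4; y[1] = 4×4 + 3×1 = 19; y[2] = 3×4 = 12 → [4, 19, 12]. Given [4, 19, 12] matches, so answer: Yes

Yes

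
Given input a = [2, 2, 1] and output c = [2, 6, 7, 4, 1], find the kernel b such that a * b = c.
Output length 5 = len(a) + len(b) - 1 ⇒ len(b) = 3. Solve b forward using b[k] = (c[k] - Σ_{i≥1} a[i]·b[k-i]) / a[0]: b[0] = c[0] / a[0] = 2 / 2 = 1; b[1] = (c[1] - 2×1) / a[0] = (6 - 2×1) / 2 = 2; b[2] = (c[2] - 2×2 - 1×1) / a[0] = (7 - 2×2 - 1×1) / 2 = 1. So b = [1, 2, 1]. Forward-check [2, 2, 1] * [1, 2, 1]: c[0] = 2×1 = 2; c[1] = 2×2 + 2×1 = 6; c[2] = 2×1 + 2×2 + 1×1 = 7; c[3] = 2×1 + 1×2 = 4; c[4] = 1×1 = 1 → [2, 6, 7, 4, 1] ✓

[1, 2, 1]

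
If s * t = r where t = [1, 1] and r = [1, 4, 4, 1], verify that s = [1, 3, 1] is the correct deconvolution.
Forward-compute [1, 3, 1] * [1, 1]: r[0] = 1×1 = 1; r[1] = 1×1 + 3×1 = 4; r[2] = 3×1 + 1×1 = 4; r[3] = 1×1 = 1 → [1, 4, 4, 1]. Matches given r = [1, 4, 4, 1], so verified.

Verified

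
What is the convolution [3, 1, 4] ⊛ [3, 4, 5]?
y[0] = 3×3 = 9; y[1] = 3×4 + 1×3 = 15; y[2] = 3×5 + 1×4 + 4×3 = 31; y[3] = 1×5 + 4×4 = 21; y[4] = 4×5 = 20

[9, 15, 31, 21, 20]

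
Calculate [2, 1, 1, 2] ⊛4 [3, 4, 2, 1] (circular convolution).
Use y[k] = Σ_j x[j]·h[(k-j) mod 4]. y[0] = 2×3 + 1×1 + 1×2 + 2×4 = 17; y[1] = 2×4 + 1×3 + 1×1 + 2×2 = 16; y[2] = 2×2 + 1×4 + 1×3 + 2×1 = 13; y[3] = 2×1 + 1×2 + 1×4 + 2×3 = 14. Result: [17, 16, 13, 14]

[17, 16, 13, 14]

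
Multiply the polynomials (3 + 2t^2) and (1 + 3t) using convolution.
Ascending coefficients: a = [3, 0, 2], b = [1, 3]. c[0] = 3×1 = 3; c[1] = 3×3 + 0×1 = 9; c[2] = 0×3 + 2×1 = 2; c[3] = 2×3 = 6. Result coefficients: [3, 9, 2, 6] → 3 + 9t + 2t^2 + 6t^3

3 + 9t + 2t^2 + 6t^3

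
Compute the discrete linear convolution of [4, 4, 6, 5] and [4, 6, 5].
y[0] = 4×4 = 16; y[1] = 4×6 + 4×4 = 40; y[2] = 4×5 + 4×6 + 6×4 = 68; y[3] = 4×5 + 6×6 + 5×4 = 76; y[4] = 6×5 + 5×6 = 60; y[5] = 5×5 = 25

[16, 40, 68, 76, 60, 25]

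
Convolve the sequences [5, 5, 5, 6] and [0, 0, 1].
y[0] = 5×0 = 0; y[1] = 5×0 + 5×0 = 0; y[2] = 5×1 + 5×0 + 5×0 = 5; y[3] = 5×1 + 5×0 + 6×0 = 5; y[4] = 5×1 + 6×0 = 5; y[5] = 6×1 = 6

[0, 0, 5, 5, 5, 6]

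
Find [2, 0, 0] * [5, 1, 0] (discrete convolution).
y[0] = 2×5 = 10; y[1] = 2×1 + 0×5 = 2; y[2] = 2×0 + 0×1 + 0×5 = 0; y[3] = 0×0 + 0×1 = 0; y[4] = 0×0 = 0

[10, 2, 0, 0, 0]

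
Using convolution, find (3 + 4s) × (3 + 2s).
Ascending coefficients: a = [3, 4], b = [3, 2]. c[0] = 3×3 = 9; c[1] = 3×2 + 4×3 = 18; c[2] = 4×2 = 8. Result coefficients: [9, 18, 8] → 9 + 18s + 8s^2

9 + 18s + 8s^2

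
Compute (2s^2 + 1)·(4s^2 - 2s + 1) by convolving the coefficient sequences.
Ascending coefficients: a = [1, 0, 2], b = [1, -2, 4]. c[0] = 1×1 = 1; c[1] = 1×-2 + 0×1 = -2; c[2] = 1×4 + 0×-2 + 2×1 = 6; c[3] = 0×4 + 2×-2 = -4; c[4] = 2×4 = 8. Result coefficients: [1, -2, 6, -4, 8] → 8s^4 - 4s^3 + 6s^2 - 2s + 1

8s^4 - 4s^3 + 6s^2 - 2s + 1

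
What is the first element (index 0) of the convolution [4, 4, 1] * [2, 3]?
Use y[k] = Σ_i a[i]·b[k-i] at k=0. y[0] = 4×2 = 8

8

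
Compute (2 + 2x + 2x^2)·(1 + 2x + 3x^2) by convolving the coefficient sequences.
Ascending coefficients: a = [2, 2, 2], b = [1, 2, 3]. c[0] = 2×1 = 2; c[1] = 2×2 + 2×1 = 6; c[2] = 2×3 + 2×2 + 2×1 = 12; c[3] = 2×3 + 2×2 = 10; c[4] = 2×3 = 6. Result coefficients: [2, 6, 12, 10, 6] → 2 + 6x + 12x^2 + 10x^3 + 6x^4

2 + 6x + 12x^2 + 10x^3 + 6x^4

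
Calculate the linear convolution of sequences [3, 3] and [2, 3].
y[0] = 3×2 = 6; y[1] = 3×3 + 3×2 = 15; y[2] = 3×3 = 9

[6, 15, 9]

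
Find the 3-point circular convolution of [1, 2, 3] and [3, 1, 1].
Use y[k] = Σ_j x[j]·h[(k-j) mod 3]. y[0] = 1×3 + 2×1 + 3×1 = 8; y[1] = 1×1 + 2×3 + 3×1 = 10; y[2] = 1×1 + 2×1 + 3×3 = 12. Result: [8, 10, 12]

[8, 10, 12]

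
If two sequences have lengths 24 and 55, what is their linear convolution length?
Linear/full convolution length: m + n - 1 = 24 + 55 - 1 = 78

78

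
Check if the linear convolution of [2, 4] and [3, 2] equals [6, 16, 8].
Recompute linear convolution of [2, 4] and [3, 2]: y[0] = 2×3 = 6; y[1] = 2×2 + 4×3 = 16; y[2] = 4×2 = 8 → [6, 16, 8]. Given [6, 16, 8] matches, so answer: Yes

Yes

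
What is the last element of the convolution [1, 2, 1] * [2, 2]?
Use y[k] = Σ_i a[i]·b[k-i] at k=3. y[3] = 1×2 = 2

2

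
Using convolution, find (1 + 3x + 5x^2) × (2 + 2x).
Ascending coefficients: a = [1, 3, 5], b = [2, 2]. c[0] = 1×2 = 2; c[1] = 1×2 + 3×2 = 8; c[2] = 3×2 + 5×2 = 16; c[3] = 5×2 = 10. Result coefficients: [2, 8, 16, 10] → 2 + 8x + 16x^2 + 10x^3

2 + 8x + 16x^2 + 10x^3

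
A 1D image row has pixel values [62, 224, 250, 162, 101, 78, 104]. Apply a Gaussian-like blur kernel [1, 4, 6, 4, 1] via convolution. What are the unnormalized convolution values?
Convolve image row [62, 224, 250, 162, 101, 78, 104] with kernel [1, 4, 6, 4, 1]: y[0] = 62×1 = 62; y[1] = 62×4 + 224×1 = 472; y[2] = 62×6 + 224×4 + 250×1 = 1518; y[3] = 62×4 + 224×6 + 250×4 + 162×1 = 2754; y[4] = 62×1 + 224×4 + 250×6 + 162×4 + 101×1 = 3207; y[5] = 224×1 + 250×4 + 162×6 + 101×4 + 78×1 = 2678; y[6] = 250×1 + 162×4 + 101×6 + 78×4 + 104×1 = 1920; y[7] = 162×1 + 101×4 + 78×6 + 104×4 = 1450; y[8] = 101×1 + 78×4 + 104×6 = 1037; y[9] = 78×1 + 104×4 = 494; y[10] = 104×1 = 104 → [62, 472, 1518, 2754, 3207, 2678, 1920, 1450, 1037, 494, 104]. Normalization factor = sum(kernel) = 16.

[62, 472, 1518, 2754, 3207, 2678, 1920, 1450, 1037, 494, 104]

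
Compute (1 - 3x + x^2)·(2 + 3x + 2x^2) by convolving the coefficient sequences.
Ascending coefficients: a = [1, -3, 1], b = [2, 3, 2]. c[0] = 1×2 = 2; c[1] = 1×3 + -3×2 = -3; c[2] = 1×2 + -3×3 + 1×2 = -5; c[3] = -3×2 + 1×3 = -3; c[4] = 1×2 = 2. Result coefficients: [2, -3, -5, -3, 2] → 2 - 3x - 5x^2 - 3x^3 + 2x^4

2 - 3x - 5x^2 - 3x^3 + 2x^4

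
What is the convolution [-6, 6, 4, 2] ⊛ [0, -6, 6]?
y[0] = -6×0 = 0; y[1] = -6×-6 + 6×0 = 36; y[2] = -6×6 + 6×-6 + 4×0 = -72; y[3] = 6×6 + 4×-6 + 2×0 = 12; y[4] = 4×6 + 2×-6 = 12; y[5] = 2×6 = 12

[0, 36, -72, 12, 12, 12]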